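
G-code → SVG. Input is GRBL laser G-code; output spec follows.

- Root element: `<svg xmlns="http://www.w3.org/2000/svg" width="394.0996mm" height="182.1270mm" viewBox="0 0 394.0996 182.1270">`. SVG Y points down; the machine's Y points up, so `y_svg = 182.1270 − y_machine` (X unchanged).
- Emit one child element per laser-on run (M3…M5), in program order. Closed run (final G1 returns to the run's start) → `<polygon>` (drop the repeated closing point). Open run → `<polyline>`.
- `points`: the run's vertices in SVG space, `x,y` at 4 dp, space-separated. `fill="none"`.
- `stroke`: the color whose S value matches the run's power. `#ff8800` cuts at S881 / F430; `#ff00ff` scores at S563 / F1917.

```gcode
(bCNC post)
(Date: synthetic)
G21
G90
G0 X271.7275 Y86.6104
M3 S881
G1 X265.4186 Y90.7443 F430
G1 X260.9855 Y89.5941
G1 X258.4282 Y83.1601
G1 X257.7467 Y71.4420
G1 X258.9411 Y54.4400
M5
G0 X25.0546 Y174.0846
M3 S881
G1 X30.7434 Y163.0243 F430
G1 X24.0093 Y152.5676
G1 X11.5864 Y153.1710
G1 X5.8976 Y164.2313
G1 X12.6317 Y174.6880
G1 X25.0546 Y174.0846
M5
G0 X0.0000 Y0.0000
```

<svg xmlns="http://www.w3.org/2000/svg" width="394.0996mm" height="182.1270mm" viewBox="0 0 394.0996 182.1270">
  <polyline points="271.7275,95.5166 265.4186,91.3827 260.9855,92.5329 258.4282,98.9669 257.7467,110.6850 258.9411,127.6870" fill="none" stroke="#ff8800"/>
  <polygon points="25.0546,8.0424 30.7434,19.1027 24.0093,29.5594 11.5864,28.9560 5.8976,17.8957 12.6317,7.4390" fill="none" stroke="#ff8800"/>
</svg>

Each laser-on run becomes one SVG element. Flip Y back into SVG space with y_svg = 182.1270 − y_machine. Every run uses S881, so all elements get stroke `#ff8800` (cut).

Run 1: The run is open, so emit a `<polyline>` with points (Y-flipped): 271.7275,95.5166 265.4186,91.3827 260.9855,92.5329 258.4282,98.9669 257.7467,110.6850 258.9411,127.6870.

Run 2: The run returns to its start, so emit a `<polygon>` with points (Y-flipped): 25.0546,8.0424 30.7434,19.1027 24.0093,29.5594 11.5864,28.9560 5.8976,17.8957 12.6317,7.4390.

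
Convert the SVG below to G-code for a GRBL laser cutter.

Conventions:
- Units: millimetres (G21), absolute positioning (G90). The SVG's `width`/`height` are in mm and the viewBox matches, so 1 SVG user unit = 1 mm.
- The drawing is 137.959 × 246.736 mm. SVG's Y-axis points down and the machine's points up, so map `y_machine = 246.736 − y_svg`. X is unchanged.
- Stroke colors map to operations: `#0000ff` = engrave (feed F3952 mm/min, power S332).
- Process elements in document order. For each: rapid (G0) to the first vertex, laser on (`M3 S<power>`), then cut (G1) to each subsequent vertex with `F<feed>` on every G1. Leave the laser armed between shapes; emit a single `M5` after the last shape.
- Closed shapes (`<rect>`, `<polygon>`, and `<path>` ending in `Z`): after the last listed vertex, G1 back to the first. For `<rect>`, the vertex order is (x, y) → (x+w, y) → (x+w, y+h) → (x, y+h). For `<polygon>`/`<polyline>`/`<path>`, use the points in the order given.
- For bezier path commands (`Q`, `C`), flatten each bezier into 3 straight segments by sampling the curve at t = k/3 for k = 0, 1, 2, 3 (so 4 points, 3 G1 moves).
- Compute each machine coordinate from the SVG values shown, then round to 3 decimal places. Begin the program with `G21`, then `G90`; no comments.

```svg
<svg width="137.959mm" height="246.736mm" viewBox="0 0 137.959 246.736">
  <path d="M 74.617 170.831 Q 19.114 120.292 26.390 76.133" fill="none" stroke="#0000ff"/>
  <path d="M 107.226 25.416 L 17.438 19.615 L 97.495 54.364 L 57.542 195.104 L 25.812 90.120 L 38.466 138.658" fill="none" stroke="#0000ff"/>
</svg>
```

G21
G90
G0 X74.617 Y75.905
M3 S332
G1 X44.590 Y108.889 F3952
G1 X28.515 Y140.455 F3952
G1 X26.390 Y170.603 F3952
G0 X107.226 Y221.320
M3 S332
G1 X17.438 Y227.121 F3952
G1 X97.495 Y192.372 F3952
G1 X57.542 Y51.632 F3952
G1 X25.812 Y156.616 F3952
G1 X38.466 Y108.078 F3952
M5

Since the viewBox matches the mm dimensions, user units are millimetres directly. The only transform is the Y-flip y_m = 246.736 − y_svg.

Shape 1 is a quadratic bezier drawn with `<path>`. Its stroke #0000ff means engrave at S332, F3952. After flipping Y the toolpath is (74.617,75.905) → (44.590,108.889) → (28.515,140.455) → (26.390,170.603).

Shape 2 is a open polyline drawn with `<path>`. Its stroke #0000ff means engrave at S332, F3952. After flipping Y the toolpath is (107.226,221.320) → (17.438,227.121) → (97.495,192.372) → (57.542,51.632) → (25.812,156.616) → (38.466,108.078).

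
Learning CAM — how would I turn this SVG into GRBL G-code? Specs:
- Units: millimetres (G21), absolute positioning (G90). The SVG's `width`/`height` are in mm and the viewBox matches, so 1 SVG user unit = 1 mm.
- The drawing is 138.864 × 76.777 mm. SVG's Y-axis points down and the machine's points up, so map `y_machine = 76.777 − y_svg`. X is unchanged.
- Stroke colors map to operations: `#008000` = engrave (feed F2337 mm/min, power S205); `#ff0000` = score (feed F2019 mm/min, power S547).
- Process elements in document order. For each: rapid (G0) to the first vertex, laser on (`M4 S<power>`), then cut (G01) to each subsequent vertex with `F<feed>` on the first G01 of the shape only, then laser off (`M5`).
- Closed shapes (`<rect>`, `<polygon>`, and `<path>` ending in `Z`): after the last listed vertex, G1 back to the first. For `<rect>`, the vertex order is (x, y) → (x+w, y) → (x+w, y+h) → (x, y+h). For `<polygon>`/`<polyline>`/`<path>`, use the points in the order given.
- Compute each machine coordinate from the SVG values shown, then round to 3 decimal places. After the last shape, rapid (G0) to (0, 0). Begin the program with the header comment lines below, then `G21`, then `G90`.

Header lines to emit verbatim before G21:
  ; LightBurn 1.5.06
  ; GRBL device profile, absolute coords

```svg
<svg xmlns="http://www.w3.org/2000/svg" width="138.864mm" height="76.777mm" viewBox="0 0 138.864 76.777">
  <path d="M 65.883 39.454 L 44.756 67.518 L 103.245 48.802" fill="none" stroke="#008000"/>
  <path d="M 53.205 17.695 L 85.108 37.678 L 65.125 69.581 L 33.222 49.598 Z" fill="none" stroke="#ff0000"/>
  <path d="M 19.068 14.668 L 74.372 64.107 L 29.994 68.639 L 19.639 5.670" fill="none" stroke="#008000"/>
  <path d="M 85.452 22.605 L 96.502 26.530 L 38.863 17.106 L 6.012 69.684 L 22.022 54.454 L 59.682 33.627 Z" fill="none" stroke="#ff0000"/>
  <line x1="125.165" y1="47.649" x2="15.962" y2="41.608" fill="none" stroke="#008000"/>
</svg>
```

Since the viewBox matches the mm dimensions, user units are millimetres directly. The only transform is the Y-flip y_m = 76.777 − y_svg.

Shape 1 is a open polyline drawn with `<path>`. Its stroke #008000 means engrave at S205, F2337. After flipping Y the toolpath is (65.883,37.323) → (44.756,9.259) → (103.245,27.975).

Shape 2 is a regular polygon drawn with `<path>`. Its stroke #ff0000 means score at S547, F2019. After flipping Y the toolpath is (53.205,59.082) → (85.108,39.099) → (65.125,7.196) → (33.222,27.179) → (53.205,59.082), returning to the start.

Shape 3 is a open polyline drawn with `<path>`. Its stroke #008000 means engrave at S205, F2337. After flipping Y the toolpath is (19.068,62.109) → (74.372,12.670) → (29.994,8.138) → (19.639,71.107).

Shape 4 is a closed polygon drawn with `<path>`. Its stroke #ff0000 means score at S547, F2019. After flipping Y the toolpath is (85.452,54.172) → (96.502,50.247) → (38.863,59.671) → (6.012,7.093) → (22.022,22.323) → (59.682,43.150) → (85.452,54.172), returning to the start.

Shape 5 is a line segment drawn with `<line>`. Its stroke #008000 means engrave at S205, F2337. After flipping Y the toolpath is (125.165,29.128) → (15.962,35.169).

; LightBurn 1.5.06
; GRBL device profile, absolute coords
G21
G90
G0 X65.883 Y37.323
M4 S205
G01 X44.756 Y9.259 F2337
G01 X103.245 Y27.975
M5
G0 X53.205 Y59.082
M4 S547
G01 X85.108 Y39.099 F2019
G01 X65.125 Y7.196
G01 X33.222 Y27.179
G01 X53.205 Y59.082
M5
G0 X19.068 Y62.109
M4 S205
G01 X74.372 Y12.670 F2337
G01 X29.994 Y8.138
G01 X19.639 Y71.107
M5
G0 X85.452 Y54.172
M4 S547
G01 X96.502 Y50.247 F2019
G01 X38.863 Y59.671
G01 X6.012 Y7.093
G01 X22.022 Y22.323
G01 X59.682 Y43.150
G01 X85.452 Y54.172
M5
G0 X125.165 Y29.128
M4 S205
G01 X15.962 Y35.169 F2337
M5
G0 X0.000 Y0.000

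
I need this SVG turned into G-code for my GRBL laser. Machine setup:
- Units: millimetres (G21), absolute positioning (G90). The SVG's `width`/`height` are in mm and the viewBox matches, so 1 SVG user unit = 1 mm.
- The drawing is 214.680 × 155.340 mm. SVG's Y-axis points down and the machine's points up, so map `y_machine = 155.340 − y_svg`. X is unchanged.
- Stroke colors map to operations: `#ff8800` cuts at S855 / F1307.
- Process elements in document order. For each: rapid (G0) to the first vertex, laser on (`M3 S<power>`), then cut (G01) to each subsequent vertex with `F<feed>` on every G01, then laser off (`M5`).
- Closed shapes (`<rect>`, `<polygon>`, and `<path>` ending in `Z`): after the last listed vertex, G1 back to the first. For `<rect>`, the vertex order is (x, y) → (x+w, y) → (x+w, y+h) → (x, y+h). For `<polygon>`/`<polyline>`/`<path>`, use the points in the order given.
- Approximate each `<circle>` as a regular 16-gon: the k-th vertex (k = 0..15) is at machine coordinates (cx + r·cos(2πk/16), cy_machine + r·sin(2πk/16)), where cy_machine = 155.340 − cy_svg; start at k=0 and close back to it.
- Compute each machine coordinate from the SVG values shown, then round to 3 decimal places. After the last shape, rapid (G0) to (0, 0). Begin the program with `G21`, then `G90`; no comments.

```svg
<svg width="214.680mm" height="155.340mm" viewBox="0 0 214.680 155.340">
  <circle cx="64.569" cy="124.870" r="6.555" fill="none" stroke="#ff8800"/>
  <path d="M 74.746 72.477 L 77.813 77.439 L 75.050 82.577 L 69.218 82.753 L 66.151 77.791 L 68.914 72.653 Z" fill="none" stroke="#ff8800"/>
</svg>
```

G21
G90
G0 X71.124 Y30.470
M3 S855
G01 X70.625 Y32.978 F1307
G01 X69.204 Y35.105 F1307
G01 X67.077 Y36.526 F1307
G01 X64.569 Y37.025 F1307
G01 X62.061 Y36.526 F1307
G01 X59.934 Y35.105 F1307
G01 X58.513 Y32.978 F1307
G01 X58.014 Y30.470 F1307
G01 X58.513 Y27.962 F1307
G01 X59.934 Y25.835 F1307
G01 X62.061 Y24.414 F1307
G01 X64.569 Y23.915 F1307
G01 X67.077 Y24.414 F1307
G01 X69.204 Y25.835 F1307
G01 X70.625 Y27.962 F1307
G01 X71.124 Y30.470 F1307
M5
G0 X74.746 Y82.863
M3 S855
G01 X77.813 Y77.901 F1307
G01 X75.050 Y72.763 F1307
G01 X69.218 Y72.587 F1307
G01 X66.151 Y77.549 F1307
G01 X68.914 Y82.687 F1307
G01 X74.746 Y82.863 F1307
M5
G0 X0.000 Y0.000

Since the viewBox matches the mm dimensions, user units are millimetres directly. The only transform is the Y-flip y_m = 155.340 − y_svg.

Shape 1 is a circle drawn with `<circle>`. Its stroke #ff8800 means cut at S855, F1307. After flipping Y the toolpath is (71.124,30.470) → (70.625,32.978) → (69.204,35.105) → (67.077,36.526) → (64.569,37.025) → (62.061,36.526) → (59.934,35.105) → (58.513,32.978) → (58.014,30.470) → (58.513,27.962) → (59.934,25.835) → (62.061,24.414) → (64.569,23.915) → (67.077,24.414) → (69.204,25.835) → (70.625,27.962) → (71.124,30.470), returning to the start.

Shape 2 is a regular polygon drawn with `<path>`. Its stroke #ff8800 means cut at S855, F1307. After flipping Y the toolpath is (74.746,82.863) → (77.813,77.901) → (75.050,72.763) → (69.218,72.587) → (66.151,77.549) → (68.914,82.687) → (74.746,82.863), returning to the start.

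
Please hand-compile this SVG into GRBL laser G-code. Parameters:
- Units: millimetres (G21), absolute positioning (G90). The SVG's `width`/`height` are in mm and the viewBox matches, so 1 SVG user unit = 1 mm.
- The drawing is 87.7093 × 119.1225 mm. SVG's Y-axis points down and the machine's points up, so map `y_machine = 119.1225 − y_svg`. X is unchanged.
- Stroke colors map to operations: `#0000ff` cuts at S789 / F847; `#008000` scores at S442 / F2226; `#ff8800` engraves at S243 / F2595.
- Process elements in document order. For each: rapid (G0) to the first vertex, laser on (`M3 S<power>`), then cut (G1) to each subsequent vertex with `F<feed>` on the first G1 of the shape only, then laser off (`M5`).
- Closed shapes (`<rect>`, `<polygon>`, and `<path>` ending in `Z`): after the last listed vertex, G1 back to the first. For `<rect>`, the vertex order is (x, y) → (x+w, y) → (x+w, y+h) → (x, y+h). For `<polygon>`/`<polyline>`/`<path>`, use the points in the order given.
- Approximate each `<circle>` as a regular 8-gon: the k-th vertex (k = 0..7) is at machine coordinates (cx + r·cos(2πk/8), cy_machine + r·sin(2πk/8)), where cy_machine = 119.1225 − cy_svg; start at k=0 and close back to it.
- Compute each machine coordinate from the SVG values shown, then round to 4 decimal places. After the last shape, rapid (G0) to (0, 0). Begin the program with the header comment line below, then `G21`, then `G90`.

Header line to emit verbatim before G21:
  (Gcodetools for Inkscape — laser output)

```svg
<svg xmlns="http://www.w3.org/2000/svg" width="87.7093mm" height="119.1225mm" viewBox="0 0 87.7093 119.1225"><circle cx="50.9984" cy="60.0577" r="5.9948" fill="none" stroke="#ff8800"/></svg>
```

(Gcodetools for Inkscape — laser output)
G21
G90
G0 X56.9932 Y59.0648
M3 S243
G1 X55.2374 Y63.3038 F2595
G1 X50.9984 Y65.0596
G1 X46.7594 Y63.3038
G1 X45.0036 Y59.0648
G1 X46.7594 Y54.8258
G1 X50.9984 Y53.0700
G1 X55.2374 Y54.8258
G1 X56.9932 Y59.0648
M5
G0 X0.0000 Y0.0000

viewBox `0 0 87.7093 119.1225` with mm width/height → 1 unit = 1 mm. Flip: y_m = 119.1225 − y_svg.

**Shape 1** — `<circle>` circle, stroke `#ff8800` → engrave (S243, F2595). Machine vertices: (56.9932,59.0648) → (55.2374,63.3038) → (50.9984,65.0596) → (46.7594,63.3038) → (45.0036,59.0648) → (46.7594,54.8258) → (50.9984,53.0700) → (55.2374,54.8258) → (56.9932,59.0648). Closed: final G1 returns to the first vertex.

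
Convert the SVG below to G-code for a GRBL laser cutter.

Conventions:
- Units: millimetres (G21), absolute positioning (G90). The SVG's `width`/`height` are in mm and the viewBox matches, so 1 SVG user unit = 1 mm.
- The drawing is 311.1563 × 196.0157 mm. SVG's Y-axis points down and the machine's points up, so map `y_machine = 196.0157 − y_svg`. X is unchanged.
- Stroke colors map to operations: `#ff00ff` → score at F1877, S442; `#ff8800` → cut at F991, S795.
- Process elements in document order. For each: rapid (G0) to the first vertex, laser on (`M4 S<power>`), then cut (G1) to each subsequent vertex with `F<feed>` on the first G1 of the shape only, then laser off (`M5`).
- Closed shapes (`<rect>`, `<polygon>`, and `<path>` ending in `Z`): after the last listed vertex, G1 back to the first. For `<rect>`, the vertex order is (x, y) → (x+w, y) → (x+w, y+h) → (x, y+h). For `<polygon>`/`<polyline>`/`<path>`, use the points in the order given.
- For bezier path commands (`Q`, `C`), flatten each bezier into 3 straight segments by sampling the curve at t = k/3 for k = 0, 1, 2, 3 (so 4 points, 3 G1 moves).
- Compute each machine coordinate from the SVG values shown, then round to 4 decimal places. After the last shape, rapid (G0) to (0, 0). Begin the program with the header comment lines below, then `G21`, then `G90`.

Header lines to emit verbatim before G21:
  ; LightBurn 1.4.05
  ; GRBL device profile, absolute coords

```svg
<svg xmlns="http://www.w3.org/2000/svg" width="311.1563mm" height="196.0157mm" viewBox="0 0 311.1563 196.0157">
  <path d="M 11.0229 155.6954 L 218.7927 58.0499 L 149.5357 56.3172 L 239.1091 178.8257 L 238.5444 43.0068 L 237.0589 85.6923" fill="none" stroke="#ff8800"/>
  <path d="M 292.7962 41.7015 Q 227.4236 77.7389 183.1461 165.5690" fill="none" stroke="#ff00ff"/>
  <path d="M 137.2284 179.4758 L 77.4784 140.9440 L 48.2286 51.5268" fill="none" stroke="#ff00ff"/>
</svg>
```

Since the viewBox matches the mm dimensions, user units are millimetres directly. The only transform is the Y-flip y_m = 196.0157 − y_svg.

Shape 1 is a open polyline drawn with `<path>`. Its stroke #ff8800 means cut at S795, F991. After flipping Y the toolpath is (11.0229,40.3203) → (218.7927,137.9658) → (149.5357,139.6985) → (239.1091,17.1900) → (238.5444,153.0089) → (237.0589,110.3234).

Shape 2 is a quadratic bezier drawn with `<path>`. Its stroke #ff00ff means score at S442, F1877. After flipping Y the toolpath is (292.7962,154.3142) → (251.5584,124.5345) → (215.0083,83.2454) → (183.1461,30.4467).

Shape 3 is a open polyline drawn with `<path>`. Its stroke #ff00ff means score at S442, F1877. After flipping Y the toolpath is (137.2284,16.5399) → (77.4784,55.0717) → (48.2286,144.4889).

; LightBurn 1.4.05
; GRBL device profile, absolute coords
G21
G90
G0 X11.0229 Y40.3203
M4 S795
G1 X218.7927 Y137.9658 F991
G1 X149.5357 Y139.6985
G1 X239.1091 Y17.1900
G1 X238.5444 Y153.0089
G1 X237.0589 Y110.3234
M5
G0 X292.7962 Y154.3142
M4 S442
G1 X251.5584 Y124.5345 F1877
G1 X215.0083 Y83.2454
G1 X183.1461 Y30.4467
M5
G0 X137.2284 Y16.5399
M4 S442
G1 X77.4784 Y55.0717 F1877
G1 X48.2286 Y144.4889
M5
G0 X0.0000 Y0.0000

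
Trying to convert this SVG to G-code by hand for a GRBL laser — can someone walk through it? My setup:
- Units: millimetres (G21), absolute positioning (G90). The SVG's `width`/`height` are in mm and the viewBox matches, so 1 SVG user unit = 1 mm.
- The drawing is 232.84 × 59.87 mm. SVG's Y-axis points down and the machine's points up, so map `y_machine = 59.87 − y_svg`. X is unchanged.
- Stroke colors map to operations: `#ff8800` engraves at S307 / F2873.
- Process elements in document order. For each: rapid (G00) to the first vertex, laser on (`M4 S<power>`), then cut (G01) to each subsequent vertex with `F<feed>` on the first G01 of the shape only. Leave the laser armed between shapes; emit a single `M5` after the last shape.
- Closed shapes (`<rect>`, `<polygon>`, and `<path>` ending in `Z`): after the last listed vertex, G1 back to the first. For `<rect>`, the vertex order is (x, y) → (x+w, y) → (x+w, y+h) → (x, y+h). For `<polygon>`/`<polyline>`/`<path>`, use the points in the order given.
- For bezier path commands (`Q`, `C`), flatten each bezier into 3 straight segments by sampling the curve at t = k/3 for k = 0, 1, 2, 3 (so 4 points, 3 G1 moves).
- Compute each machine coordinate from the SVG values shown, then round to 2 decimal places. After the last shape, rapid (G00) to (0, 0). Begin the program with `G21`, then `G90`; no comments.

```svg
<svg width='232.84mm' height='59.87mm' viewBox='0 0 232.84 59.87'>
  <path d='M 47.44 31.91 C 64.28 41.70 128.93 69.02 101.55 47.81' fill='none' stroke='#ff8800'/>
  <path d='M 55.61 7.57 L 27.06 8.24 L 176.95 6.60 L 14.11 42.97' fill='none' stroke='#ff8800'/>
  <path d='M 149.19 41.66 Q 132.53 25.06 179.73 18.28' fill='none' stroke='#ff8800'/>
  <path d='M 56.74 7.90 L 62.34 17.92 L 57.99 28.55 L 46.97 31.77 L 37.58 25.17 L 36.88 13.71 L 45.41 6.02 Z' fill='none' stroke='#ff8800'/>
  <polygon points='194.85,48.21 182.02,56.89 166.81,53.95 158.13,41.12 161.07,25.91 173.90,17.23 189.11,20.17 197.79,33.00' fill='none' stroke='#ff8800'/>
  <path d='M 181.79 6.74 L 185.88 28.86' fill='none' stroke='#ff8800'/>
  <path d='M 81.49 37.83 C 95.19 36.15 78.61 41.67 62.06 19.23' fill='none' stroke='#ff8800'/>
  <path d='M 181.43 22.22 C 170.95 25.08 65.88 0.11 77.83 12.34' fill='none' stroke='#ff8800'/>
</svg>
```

1 u = 1 mm; y_m = 59.87 − y.

[1] `<path>` cubic bezier, #ff8800→engrave S307 F2873: (47.44,27.96) → (75.04,14.77) → (103.43,4.58) → (101.55,12.06)

[2] `<path>` open polyline, #ff8800→engrave S307 F2873: (55.61,52.30) → (27.06,51.63) → (176.95,53.27) → (14.11,16.90)

[3] `<path>` quadratic bezier, #ff8800→engrave S307 F2873: (149.19,18.21) → (145.18,28.19) → (155.36,35.98) → (179.73,41.59)

[4] `<path>` regular polygon, #ff8800→engrave S307 F2873: (56.74,51.97) → (62.34,41.95) → (57.99,31.32) → (46.97,28.10) → (37.58,34.70) → (36.88,46.16) → (45.41,53.85) → (56.74,51.97) (closed)

[5] `<polygon>` regular polygon, #ff8800→engrave S307 F2873: (194.85,11.66) → (182.02,2.98) → (166.81,5.92) → (158.13,18.75) → (161.07,33.96) → (173.90,42.64) → (189.11,39.70) → (197.79,26.87) → (194.85,11.66) (closed)

[6] `<path>` line segment, #ff8800→engrave S307 F2873: (181.79,53.13) → (185.88,31.01)

[7] `<path>` cubic bezier, #ff8800→engrave S307 F2873: (81.49,22.04) → (86.22,22.62) → (77.50,26.22) → (62.06,40.64)

[8] `<path>` cubic bezier, #ff8800→engrave S307 F2873: (181.43,37.65) → (147.26,41.66) → (97.05,49.77) → (77.83,47.53)

G21
G90
G00 X47.44 Y27.96
M4 S307
G01 X75.04 Y14.77 F2873
G01 X103.43 Y4.58
G01 X101.55 Y12.06
G00 X55.61 Y52.30
M4 S307
G01 X27.06 Y51.63 F2873
G01 X176.95 Y53.27
G01 X14.11 Y16.90
G00 X149.19 Y18.21
M4 S307
G01 X145.18 Y28.19 F2873
G01 X155.36 Y35.98
G01 X179.73 Y41.59
G00 X56.74 Y51.97
M4 S307
G01 X62.34 Y41.95 F2873
G01 X57.99 Y31.32
G01 X46.97 Y28.10
G01 X37.58 Y34.70
G01 X36.88 Y46.16
G01 X45.41 Y53.85
G01 X56.74 Y51.97
G00 X194.85 Y11.66
M4 S307
G01 X182.02 Y2.98 F2873
G01 X166.81 Y5.92
G01 X158.13 Y18.75
G01 X161.07 Y33.96
G01 X173.90 Y42.64
G01 X189.11 Y39.70
G01 X197.79 Y26.87
G01 X194.85 Y11.66
G00 X181.79 Y53.13
M4 S307
G01 X185.88 Y31.01 F2873
G00 X81.49 Y22.04
M4 S307
G01 X86.22 Y22.62 F2873
G01 X77.50 Y26.22
G01 X62.06 Y40.64
G00 X181.43 Y37.65
M4 S307
G01 X147.26 Y41.66 F2873
G01 X97.05 Y49.77
G01 X77.83 Y47.53
M5
G00 X0.00 Y0.00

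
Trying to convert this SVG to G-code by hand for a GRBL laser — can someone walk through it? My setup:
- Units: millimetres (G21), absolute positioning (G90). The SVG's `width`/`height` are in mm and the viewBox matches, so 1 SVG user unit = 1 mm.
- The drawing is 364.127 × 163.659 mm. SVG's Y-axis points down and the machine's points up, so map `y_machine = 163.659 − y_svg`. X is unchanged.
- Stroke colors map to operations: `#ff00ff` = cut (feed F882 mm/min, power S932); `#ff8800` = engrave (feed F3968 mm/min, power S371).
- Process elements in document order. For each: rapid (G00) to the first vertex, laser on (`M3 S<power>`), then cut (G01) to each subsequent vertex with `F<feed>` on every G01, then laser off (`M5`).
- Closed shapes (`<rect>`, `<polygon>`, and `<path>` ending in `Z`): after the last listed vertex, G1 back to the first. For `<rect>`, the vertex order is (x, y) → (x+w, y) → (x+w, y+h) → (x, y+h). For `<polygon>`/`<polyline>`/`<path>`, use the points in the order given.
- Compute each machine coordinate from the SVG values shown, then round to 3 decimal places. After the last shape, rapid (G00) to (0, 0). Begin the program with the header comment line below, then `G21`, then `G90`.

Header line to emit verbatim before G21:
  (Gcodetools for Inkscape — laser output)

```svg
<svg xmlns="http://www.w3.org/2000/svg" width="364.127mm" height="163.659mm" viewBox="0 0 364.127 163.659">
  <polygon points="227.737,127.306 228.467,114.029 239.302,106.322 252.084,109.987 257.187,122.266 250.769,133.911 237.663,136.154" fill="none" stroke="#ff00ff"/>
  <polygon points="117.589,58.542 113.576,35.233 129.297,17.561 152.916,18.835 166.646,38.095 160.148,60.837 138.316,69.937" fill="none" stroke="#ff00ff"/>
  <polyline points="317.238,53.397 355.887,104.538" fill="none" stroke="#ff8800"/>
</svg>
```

1 u = 1 mm; y_m = 163.659 − y.

[1] `<polygon>` regular polygon, #ff00ff→cut S932 F882: (227.737,36.353) → (228.467,49.630) → (239.302,57.337) → (252.084,53.672) → (257.187,41.393) → (250.769,29.748) → (237.663,27.505) → (227.737,36.353) (closed)

[2] `<polygon>` regular polygon, #ff00ff→cut S932 F882: (117.589,105.117) → (113.576,128.426) → (129.297,146.098) → (152.916,144.824) → (166.646,125.564) → (160.148,102.822) → (138.316,93.722) → (117.589,105.117) (closed)

[3] `<polyline>` line segment, #ff8800→engrave S371 F3968: (317.238,110.262) → (355.887,59.121)

(Gcodetools for Inkscape — laser output)
G21
G90
G00 X227.737 Y36.353
M3 S932
G01 X228.467 Y49.630 F882
G01 X239.302 Y57.337 F882
G01 X252.084 Y53.672 F882
G01 X257.187 Y41.393 F882
G01 X250.769 Y29.748 F882
G01 X237.663 Y27.505 F882
G01 X227.737 Y36.353 F882
M5
G00 X117.589 Y105.117
M3 S932
G01 X113.576 Y128.426 F882
G01 X129.297 Y146.098 F882
G01 X152.916 Y144.824 F882
G01 X166.646 Y125.564 F882
G01 X160.148 Y102.822 F882
G01 X138.316 Y93.722 F882
G01 X117.589 Y105.117 F882
M5
G00 X317.238 Y110.262
M3 S371
G01 X355.887 Y59.121 F3968
M5
G00 X0.000 Y0.000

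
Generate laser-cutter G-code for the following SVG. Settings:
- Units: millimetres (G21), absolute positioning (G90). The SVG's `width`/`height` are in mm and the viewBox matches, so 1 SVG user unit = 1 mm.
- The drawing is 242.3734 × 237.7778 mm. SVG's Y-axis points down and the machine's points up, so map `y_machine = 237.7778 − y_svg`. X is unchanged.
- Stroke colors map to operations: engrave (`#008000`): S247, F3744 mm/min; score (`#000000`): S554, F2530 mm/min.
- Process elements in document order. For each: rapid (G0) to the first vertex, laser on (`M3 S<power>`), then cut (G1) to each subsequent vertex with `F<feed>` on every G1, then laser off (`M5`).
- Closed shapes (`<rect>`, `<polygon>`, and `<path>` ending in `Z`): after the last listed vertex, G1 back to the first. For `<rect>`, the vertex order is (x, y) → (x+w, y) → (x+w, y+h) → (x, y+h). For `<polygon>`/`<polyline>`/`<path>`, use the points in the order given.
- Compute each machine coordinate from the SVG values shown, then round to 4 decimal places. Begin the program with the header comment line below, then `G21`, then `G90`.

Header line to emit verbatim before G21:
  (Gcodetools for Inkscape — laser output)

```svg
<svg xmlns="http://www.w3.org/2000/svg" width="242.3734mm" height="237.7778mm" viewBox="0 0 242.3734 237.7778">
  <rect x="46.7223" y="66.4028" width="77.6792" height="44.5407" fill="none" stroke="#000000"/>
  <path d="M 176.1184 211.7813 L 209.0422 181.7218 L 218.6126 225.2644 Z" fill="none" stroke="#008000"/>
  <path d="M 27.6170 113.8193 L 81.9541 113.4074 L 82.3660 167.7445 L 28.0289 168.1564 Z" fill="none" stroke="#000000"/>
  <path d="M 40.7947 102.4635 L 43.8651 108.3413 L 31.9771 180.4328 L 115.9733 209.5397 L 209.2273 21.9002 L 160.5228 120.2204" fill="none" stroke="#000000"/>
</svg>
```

(Gcodetools for Inkscape — laser output)
G21
G90
G0 X46.7223 Y171.3750
M3 S554
G1 X124.4015 Y171.3750 F2530
G1 X124.4015 Y126.8343 F2530
G1 X46.7223 Y126.8343 F2530
G1 X46.7223 Y171.3750 F2530
M5
G0 X176.1184 Y25.9965
M3 S247
G1 X209.0422 Y56.0560 F3744
G1 X218.6126 Y12.5134 F3744
G1 X176.1184 Y25.9965 F3744
M5
G0 X27.6170 Y123.9585
M3 S554
G1 X81.9541 Y124.3704 F2530
G1 X82.3660 Y70.0333 F2530
G1 X28.0289 Y69.6214 F2530
G1 X27.6170 Y123.9585 F2530
M5
G0 X40.7947 Y135.3143
M3 S554
G1 X43.8651 Y129.4365 F2530
G1 X31.9771 Y57.3450 F2530
G1 X115.9733 Y28.2381 F2530
G1 X209.2273 Y215.8776 F2530
G1 X160.5228 Y117.5574 F2530
M5

Since the viewBox matches the mm dimensions, user units are millimetres directly. The only transform is the Y-flip y_m = 237.7778 − y_svg.

Shape 1 is a rectangle drawn with `<rect>`. Its stroke #000000 means score at S554, F2530. After flipping Y the toolpath is (46.7223,171.3750) → (124.4015,171.3750) → (124.4015,126.8343) → (46.7223,126.8343) → (46.7223,171.3750), returning to the start.

Shape 2 is a regular polygon drawn with `<path>`. Its stroke #008000 means engrave at S247, F3744. After flipping Y the toolpath is (176.1184,25.9965) → (209.0422,56.0560) → (218.6126,12.5134) → (176.1184,25.9965), returning to the start.

Shape 3 is a regular polygon drawn with `<path>`. Its stroke #000000 means score at S554, F2530. After flipping Y the toolpath is (27.6170,123.9585) → (81.9541,124.3704) → (82.3660,70.0333) → (28.0289,69.6214) → (27.6170,123.9585), returning to the start.

Shape 4 is a open polyline drawn with `<path>`. Its stroke #000000 means score at S554, F2530. After flipping Y the toolpath is (40.7947,135.3143) → (43.8651,129.4365) → (31.9771,57.3450) → (115.9733,28.2381) → (209.2273,215.8776) → (160.5228,117.5574).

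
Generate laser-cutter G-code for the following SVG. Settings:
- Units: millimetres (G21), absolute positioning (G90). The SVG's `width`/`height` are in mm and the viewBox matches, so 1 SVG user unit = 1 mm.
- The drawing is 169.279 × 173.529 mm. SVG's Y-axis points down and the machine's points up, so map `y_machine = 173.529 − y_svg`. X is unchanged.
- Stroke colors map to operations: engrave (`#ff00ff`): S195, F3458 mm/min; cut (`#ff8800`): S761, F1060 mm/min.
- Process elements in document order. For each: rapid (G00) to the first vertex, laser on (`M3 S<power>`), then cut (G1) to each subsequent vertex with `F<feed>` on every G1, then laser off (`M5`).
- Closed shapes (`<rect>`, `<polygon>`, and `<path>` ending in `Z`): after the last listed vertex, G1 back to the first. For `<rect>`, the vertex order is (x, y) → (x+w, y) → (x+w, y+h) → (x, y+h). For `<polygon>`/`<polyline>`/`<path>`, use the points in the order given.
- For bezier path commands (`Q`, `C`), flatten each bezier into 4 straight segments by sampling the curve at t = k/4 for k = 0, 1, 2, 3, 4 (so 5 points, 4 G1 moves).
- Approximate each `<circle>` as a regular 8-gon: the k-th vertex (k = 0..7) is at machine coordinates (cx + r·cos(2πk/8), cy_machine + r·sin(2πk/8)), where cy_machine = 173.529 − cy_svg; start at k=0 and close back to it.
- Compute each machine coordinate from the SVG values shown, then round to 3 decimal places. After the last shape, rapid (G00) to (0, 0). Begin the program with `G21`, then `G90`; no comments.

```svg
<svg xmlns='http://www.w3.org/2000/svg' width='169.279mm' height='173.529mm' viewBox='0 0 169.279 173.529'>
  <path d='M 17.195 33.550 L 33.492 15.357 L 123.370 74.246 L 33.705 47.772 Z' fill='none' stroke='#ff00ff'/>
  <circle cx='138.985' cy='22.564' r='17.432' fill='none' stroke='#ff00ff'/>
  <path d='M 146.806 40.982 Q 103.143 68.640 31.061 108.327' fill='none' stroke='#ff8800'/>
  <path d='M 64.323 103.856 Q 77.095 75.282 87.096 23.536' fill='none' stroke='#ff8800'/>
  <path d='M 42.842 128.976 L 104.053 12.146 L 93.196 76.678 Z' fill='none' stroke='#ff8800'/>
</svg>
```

Since the viewBox matches the mm dimensions, user units are millimetres directly. The only transform is the Y-flip y_m = 173.529 − y_svg.

Shape 1 is a closed polygon drawn with `<path>`. Its stroke #ff00ff means engrave at S195, F3458. After flipping Y the toolpath is (17.195,139.979) → (33.492,158.172) → (123.370,99.283) → (33.705,125.757) → (17.195,139.979), returning to the start.

Shape 2 is a circle drawn with `<circle>`. Its stroke #ff00ff means engrave at S195, F3458. After flipping Y the toolpath is (156.417,150.965) → (151.311,163.291) → (138.985,168.397) → (126.659,163.291) → (121.553,150.965) → (126.659,138.639) → (138.985,133.533) → (151.311,138.639) → (156.417,150.965), returning to the start.

Shape 3 is a quadratic bezier drawn with `<path>`. Its stroke #ff8800 means cut at S761, F1060. After flipping Y the toolpath is (146.806,132.547) → (123.198,117.966) → (96.038,101.882) → (65.326,84.294) → (31.061,65.202).

Shape 4 is a quadratic bezier drawn with `<path>`. Its stroke #ff8800 means cut at S761, F1060. After flipping Y the toolpath is (64.323,69.673) → (70.536,85.408) → (76.402,104.040) → (81.922,125.568) → (87.096,149.993).

Shape 5 is a closed polygon drawn with `<path>`. Its stroke #ff8800 means cut at S761, F1060. After flipping Y the toolpath is (42.842,44.553) → (104.053,161.383) → (93.196,96.851) → (42.842,44.553), returning to the start.

G21
G90
G00 X17.195 Y139.979
M3 S195
G1 X33.492 Y158.172 F3458
G1 X123.370 Y99.283 F3458
G1 X33.705 Y125.757 F3458
G1 X17.195 Y139.979 F3458
M5
G00 X156.417 Y150.965
M3 S195
G1 X151.311 Y163.291 F3458
G1 X138.985 Y168.397 F3458
G1 X126.659 Y163.291 F3458
G1 X121.553 Y150.965 F3458
G1 X126.659 Y138.639 F3458
G1 X138.985 Y133.533 F3458
G1 X151.311 Y138.639 F3458
G1 X156.417 Y150.965 F3458
M5
G00 X146.806 Y132.547
M3 S761
G1 X123.198 Y117.966 F1060
G1 X96.038 Y101.882 F1060
G1 X65.326 Y84.294 F1060
G1 X31.061 Y65.202 F1060
M5
G00 X64.323 Y69.673
M3 S761
G1 X70.536 Y85.408 F1060
G1 X76.402 Y104.040 F1060
G1 X81.922 Y125.568 F1060
G1 X87.096 Y149.993 F1060
M5
G00 X42.842 Y44.553
M3 S761
G1 X104.053 Y161.383 F1060
G1 X93.196 Y96.851 F1060
G1 X42.842 Y44.553 F1060
M5
G00 X0.000 Y0.000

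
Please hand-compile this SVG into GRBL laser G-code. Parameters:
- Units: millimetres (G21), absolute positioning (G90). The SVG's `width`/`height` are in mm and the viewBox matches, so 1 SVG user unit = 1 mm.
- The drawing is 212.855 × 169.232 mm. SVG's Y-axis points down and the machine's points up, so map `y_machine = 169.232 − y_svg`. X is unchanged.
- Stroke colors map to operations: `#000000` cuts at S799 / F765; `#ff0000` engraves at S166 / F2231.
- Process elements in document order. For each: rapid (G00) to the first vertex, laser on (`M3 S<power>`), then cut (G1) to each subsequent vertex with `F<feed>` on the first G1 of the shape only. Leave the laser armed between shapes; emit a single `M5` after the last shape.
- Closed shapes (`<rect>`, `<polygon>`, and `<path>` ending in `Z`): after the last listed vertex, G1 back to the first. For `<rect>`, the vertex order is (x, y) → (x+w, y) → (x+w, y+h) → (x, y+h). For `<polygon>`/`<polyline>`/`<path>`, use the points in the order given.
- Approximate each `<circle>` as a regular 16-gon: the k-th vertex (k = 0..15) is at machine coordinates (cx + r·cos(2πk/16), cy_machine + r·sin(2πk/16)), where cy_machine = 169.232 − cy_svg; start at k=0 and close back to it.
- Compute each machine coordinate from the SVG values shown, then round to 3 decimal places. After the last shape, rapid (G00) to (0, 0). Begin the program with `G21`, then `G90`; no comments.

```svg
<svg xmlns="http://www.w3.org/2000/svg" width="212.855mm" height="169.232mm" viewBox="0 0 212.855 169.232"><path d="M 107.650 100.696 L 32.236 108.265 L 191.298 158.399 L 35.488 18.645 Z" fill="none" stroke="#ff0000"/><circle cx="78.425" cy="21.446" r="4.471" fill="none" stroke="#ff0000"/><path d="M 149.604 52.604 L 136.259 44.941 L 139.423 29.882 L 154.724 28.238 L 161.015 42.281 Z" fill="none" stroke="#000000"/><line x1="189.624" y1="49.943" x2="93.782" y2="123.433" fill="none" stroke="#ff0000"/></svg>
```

Since the viewBox matches the mm dimensions, user units are millimetres directly. The only transform is the Y-flip y_m = 169.232 − y_svg.

Shape 1 is a closed polygon drawn with `<path>`. Its stroke #ff0000 means engrave at S166, F2231. After flipping Y the toolpath is (107.650,68.536) → (32.236,60.967) → (191.298,10.833) → (35.488,150.587) → (107.650,68.536), returning to the start.

Shape 2 is a circle drawn with `<circle>`. Its stroke #ff0000 means engrave at S166, F2231. After flipping Y the toolpath is (82.896,147.786) → (82.556,149.497) → (81.586,150.947) → (80.136,151.917) → (78.425,152.257) → (76.714,151.917) → (75.264,150.947) → (74.294,149.497) → (73.954,147.786) → (74.294,146.075) → (75.264,144.625) → (76.714,143.655) → (78.425,143.315) → (80.136,143.655) → (81.586,144.625) → (82.556,146.075) → (82.896,147.786), returning to the start.

Shape 3 is a regular polygon drawn with `<path>`. Its stroke #000000 means cut at S799, F765. After flipping Y the toolpath is (149.604,116.628) → (136.259,124.291) → (139.423,139.350) → (154.724,140.994) → (161.015,126.951) → (149.604,116.628), returning to the start.

Shape 4 is a line segment drawn with `<line>`. Its stroke #ff0000 means engrave at S166, F2231. After flipping Y the toolpath is (189.624,119.289) → (93.782,45.799).

G21
G90
G00 X107.650 Y68.536
M3 S166
G1 X32.236 Y60.967 F2231
G1 X191.298 Y10.833
G1 X35.488 Y150.587
G1 X107.650 Y68.536
G00 X82.896 Y147.786
M3 S166
G1 X82.556 Y149.497 F2231
G1 X81.586 Y150.947
G1 X80.136 Y151.917
G1 X78.425 Y152.257
G1 X76.714 Y151.917
G1 X75.264 Y150.947
G1 X74.294 Y149.497
G1 X73.954 Y147.786
G1 X74.294 Y146.075
G1 X75.264 Y144.625
G1 X76.714 Y143.655
G1 X78.425 Y143.315
G1 X80.136 Y143.655
G1 X81.586 Y144.625
G1 X82.556 Y146.075
G1 X82.896 Y147.786
G00 X149.604 Y116.628
M3 S799
G1 X136.259 Y124.291 F765
G1 X139.423 Y139.350
G1 X154.724 Y140.994
G1 X161.015 Y126.951
G1 X149.604 Y116.628
G00 X189.624 Y119.289
M3 S166
G1 X93.782 Y45.799 F2231
M5
G00 X0.000 Y0.000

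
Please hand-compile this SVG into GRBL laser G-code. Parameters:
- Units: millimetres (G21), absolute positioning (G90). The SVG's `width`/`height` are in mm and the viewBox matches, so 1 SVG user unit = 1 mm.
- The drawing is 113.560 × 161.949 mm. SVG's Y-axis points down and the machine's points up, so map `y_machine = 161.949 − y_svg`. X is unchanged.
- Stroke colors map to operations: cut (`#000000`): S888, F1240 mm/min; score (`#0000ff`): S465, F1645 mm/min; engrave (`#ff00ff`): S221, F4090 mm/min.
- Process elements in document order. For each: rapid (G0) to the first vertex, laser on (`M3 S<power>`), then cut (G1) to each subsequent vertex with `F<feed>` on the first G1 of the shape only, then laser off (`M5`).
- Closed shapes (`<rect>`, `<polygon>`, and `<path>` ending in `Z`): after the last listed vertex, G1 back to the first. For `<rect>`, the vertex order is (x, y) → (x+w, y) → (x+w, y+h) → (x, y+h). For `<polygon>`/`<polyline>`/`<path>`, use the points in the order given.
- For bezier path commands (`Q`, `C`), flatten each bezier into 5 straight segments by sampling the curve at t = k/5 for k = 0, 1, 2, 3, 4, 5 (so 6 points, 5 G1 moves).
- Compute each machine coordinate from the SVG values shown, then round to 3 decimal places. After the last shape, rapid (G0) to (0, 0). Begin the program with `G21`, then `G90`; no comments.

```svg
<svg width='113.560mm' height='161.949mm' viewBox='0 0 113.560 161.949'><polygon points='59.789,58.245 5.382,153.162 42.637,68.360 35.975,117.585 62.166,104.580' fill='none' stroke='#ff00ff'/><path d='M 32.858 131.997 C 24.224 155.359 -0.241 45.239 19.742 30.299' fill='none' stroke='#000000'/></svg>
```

viewBox `0 0 113.560 161.949` with mm width/height → 1 unit = 1 mm. Flip: y_m = 161.949 − y_svg.

**Shape 1** — `<polygon>` closed polygon, stroke `#ff00ff` → engrave (S221, F4090). Machine vertices: (59.789,103.704) → (5.382,8.787) → (42.637,93.589) → (35.975,44.364) → (62.166,57.369) → (59.789,103.704). Closed: final G1 returns to the first vertex.

**Shape 2** — `<path>` cubic bezier, stroke `#000000` → cut (S888, F1240). Control points (SVG): P0=(32.858,131.997), P1=(24.224,155.359), P2=(-0.241,45.239), P3=(19.742,30.299); sampled at t=k/5. Machine vertices: (32.858,29.952) → (26.260,30.123) → (18.756,51.355) → (13.240,82.670) → (12.604,113.094) → (19.742,131.650). Open path.

G21
G90
G0 X59.789 Y103.704
M3 S221
G1 X5.382 Y8.787 F4090
G1 X42.637 Y93.589
G1 X35.975 Y44.364
G1 X62.166 Y57.369
G1 X59.789 Y103.704
M5
G0 X32.858 Y29.952
M3 S888
G1 X26.260 Y30.123 F1240
G1 X18.756 Y51.355
G1 X13.240 Y82.670
G1 X12.604 Y113.094
G1 X19.742 Y131.650
M5
G0 X0.000 Y0.000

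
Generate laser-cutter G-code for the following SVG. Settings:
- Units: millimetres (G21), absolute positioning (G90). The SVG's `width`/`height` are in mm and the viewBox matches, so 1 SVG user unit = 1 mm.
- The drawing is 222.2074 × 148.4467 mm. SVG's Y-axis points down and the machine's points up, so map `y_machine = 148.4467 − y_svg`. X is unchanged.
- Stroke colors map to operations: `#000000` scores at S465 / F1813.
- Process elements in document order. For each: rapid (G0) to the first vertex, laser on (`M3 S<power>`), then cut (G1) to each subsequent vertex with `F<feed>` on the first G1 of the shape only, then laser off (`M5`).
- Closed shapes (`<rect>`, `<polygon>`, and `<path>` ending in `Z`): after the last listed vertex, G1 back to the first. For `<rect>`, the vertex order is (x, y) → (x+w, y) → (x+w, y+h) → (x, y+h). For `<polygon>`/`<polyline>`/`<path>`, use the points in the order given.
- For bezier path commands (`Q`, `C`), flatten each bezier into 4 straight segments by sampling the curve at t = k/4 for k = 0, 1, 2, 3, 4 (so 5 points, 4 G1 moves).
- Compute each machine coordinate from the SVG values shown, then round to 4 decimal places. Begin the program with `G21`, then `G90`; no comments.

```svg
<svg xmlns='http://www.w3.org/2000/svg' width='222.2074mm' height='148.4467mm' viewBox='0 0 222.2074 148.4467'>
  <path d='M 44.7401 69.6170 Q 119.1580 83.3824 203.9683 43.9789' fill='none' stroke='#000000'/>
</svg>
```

G21
G90
G0 X44.7401 Y78.8297
M3 S465
G1 X82.5986 Y75.2701 F1813
G1 X121.7561 Y78.3565
G1 X162.2127 Y88.0891
G1 X203.9683 Y104.4678
M5

Since the viewBox matches the mm dimensions, user units are millimetres directly. The only transform is the Y-flip y_m = 148.4467 − y_svg.

Shape 1 is a quadratic bezier drawn with `<path>`. Its stroke #000000 means score at S465, F1813. After flipping Y the toolpath is (44.7401,78.8297) → (82.5986,75.2701) → (121.7561,78.3565) → (162.2127,88.0891) → (203.9683,104.4678).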